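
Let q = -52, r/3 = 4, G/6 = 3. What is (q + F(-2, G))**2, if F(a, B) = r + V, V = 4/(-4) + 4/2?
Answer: 1521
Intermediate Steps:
G = 18 (G = 6*3 = 18)
r = 12 (r = 3*4 = 12)
V = 1 (V = 4*(-1/4) + 4*(1/2) = -1 + 2 = 1)
F(a, B) = 13 (F(a, B) = 12 + 1 = 13)
(q + F(-2, G))**2 = (-52 + 13)**2 = (-39)**2 = 1521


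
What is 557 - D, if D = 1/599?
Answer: 333642/599 ≈ 557.00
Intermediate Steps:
D = 1/599 ≈ 0.0016694
557 - D = 557 - 1*1/599 = 557 - 1/599 = 333642/599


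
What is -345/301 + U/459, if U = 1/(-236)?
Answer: -37372081/32605524 ≈ -1.1462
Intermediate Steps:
U = -1/236 ≈ -0.0042373
-345/301 + U/459 = -345/301 - 1/236/459 = -345*1/301 - 1/236*1/459 = -345/301 - 1/108324 = -37372081/32605524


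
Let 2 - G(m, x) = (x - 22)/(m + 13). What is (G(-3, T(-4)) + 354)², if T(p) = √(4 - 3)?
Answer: 12823561/100 ≈ 1.2824e+5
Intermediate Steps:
T(p) = 1 (T(p) = √1 = 1)
G(m, x) = 2 - (-22 + x)/(13 + m) (G(m, x) = 2 - (x - 22)/(m + 13) = 2 - (-22 + x)/(13 + m))
(G(-3, T(-4)) + 354)² = ((48 - 1*1 + 2*(-3))/(13 - 3) + 354)² = ((48 - 1 - 6)/10 + 354)² = ((⅒)*41 + 354)² = (41/10 + 354)² = (3581/10)² = 12823561/100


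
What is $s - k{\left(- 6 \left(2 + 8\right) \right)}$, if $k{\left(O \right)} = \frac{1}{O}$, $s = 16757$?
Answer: $\frac{1005421}{60} \approx 16757.0$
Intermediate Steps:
$s - k{\left(- 6 \left(2 + 8\right) \right)} = 16757 - \frac{1}{\left(-6\right) \left(2 + 8\right)} = 16757 - \frac{1}{\left(-6\right) 10} = 16757 - \frac{1}{-60} = 16757 - - \frac{1}{60} = 16757 + \frac{1}{60} = \frac{1005421}{60}$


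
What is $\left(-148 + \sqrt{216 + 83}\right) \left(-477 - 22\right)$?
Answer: $73852 - 499 \sqrt{299} \approx 65224.0$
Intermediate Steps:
$\left(-148 + \sqrt{216 + 83}\right) \left(-477 - 22\right) = \left(-148 + \sqrt{299}\right) \left(-499\right) = 73852 - 499 \sqrt{299}$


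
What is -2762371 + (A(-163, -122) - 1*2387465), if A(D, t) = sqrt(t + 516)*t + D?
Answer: -5149999 - 122*sqrt(394) ≈ -5.1524e+6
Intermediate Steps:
A(D, t) = D + t*sqrt(516 + t) (A(D, t) = sqrt(516 + t)*t + D = t*sqrt(516 + t) + D = D + t*sqrt(516 + t))
-2762371 + (A(-163, -122) - 1*2387465) = -2762371 + ((-163 - 122*sqrt(516 - 122)) - 1*2387465) = -2762371 + ((-163 - 122*sqrt(394)) - 2387465) = -2762371 + (-2387628 - 122*sqrt(394)) = -5149999 - 122*sqrt(394)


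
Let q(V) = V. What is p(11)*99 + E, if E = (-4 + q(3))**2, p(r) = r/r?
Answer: 100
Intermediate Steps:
p(r) = 1
E = 1 (E = (-4 + 3)**2 = (-1)**2 = 1)
p(11)*99 + E = 1*99 + 1 = 99 + 1 = 100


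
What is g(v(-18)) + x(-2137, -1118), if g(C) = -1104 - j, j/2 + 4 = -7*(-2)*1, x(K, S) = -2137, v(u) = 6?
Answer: -3261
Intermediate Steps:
j = 20 (j = -8 + 2*(-7*(-2)*1) = -8 + 2*(14*1) = -8 + 2*14 = -8 + 28 = 20)
g(C) = -1124 (g(C) = -1104 - 1*20 = -1104 - 20 = -1124)
g(v(-18)) + x(-2137, -1118) = -1124 - 2137 = -3261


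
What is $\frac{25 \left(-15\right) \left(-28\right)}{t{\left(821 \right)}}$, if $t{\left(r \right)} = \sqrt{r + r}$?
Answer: $\frac{5250 \sqrt{1642}}{821} \approx 259.12$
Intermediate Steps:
$t{\left(r \right)} = \sqrt{2} \sqrt{r}$ ($t{\left(r \right)} = \sqrt{2 r} = \sqrt{2} \sqrt{r}$)
$\frac{25 \left(-15\right) \left(-28\right)}{t{\left(821 \right)}} = \frac{25 \left(-15\right) \left(-28\right)}{\sqrt{2} \sqrt{821}} = \frac{\left(-375\right) \left(-28\right)}{\sqrt{1642}} = 10500 \frac{\sqrt{1642}}{1642} = \frac{5250 \sqrt{1642}}{821}$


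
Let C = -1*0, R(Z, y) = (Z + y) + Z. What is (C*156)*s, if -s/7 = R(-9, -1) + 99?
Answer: 0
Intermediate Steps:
R(Z, y) = y + 2*Z
C = 0
s = -560 (s = -7*((-1 + 2*(-9)) + 99) = -7*((-1 - 18) + 99) = -7*(-19 + 99) = -7*80 = -560)
(C*156)*s = (0*156)*(-560) = 0*(-560) = 0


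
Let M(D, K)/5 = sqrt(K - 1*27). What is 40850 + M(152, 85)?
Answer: 40850 + 5*sqrt(58) ≈ 40888.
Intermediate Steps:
M(D, K) = 5*sqrt(-27 + K) (M(D, K) = 5*sqrt(K - 1*27) = 5*sqrt(K - 27) = 5*sqrt(-27 + K))
40850 + M(152, 85) = 40850 + 5*sqrt(-27 + 85) = 40850 + 5*sqrt(58)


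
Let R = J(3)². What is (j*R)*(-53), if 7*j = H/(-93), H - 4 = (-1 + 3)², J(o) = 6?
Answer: 5088/217 ≈ 23.447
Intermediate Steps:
H = 8 (H = 4 + (-1 + 3)² = 4 + 2² = 4 + 4 = 8)
R = 36 (R = 6² = 36)
j = -8/651 (j = (8/(-93))/7 = (8*(-1/93))/7 = (⅐)*(-8/93) = -8/651 ≈ -0.012289)
(j*R)*(-53) = -8/651*36*(-53) = -96/217*(-53) = 5088/217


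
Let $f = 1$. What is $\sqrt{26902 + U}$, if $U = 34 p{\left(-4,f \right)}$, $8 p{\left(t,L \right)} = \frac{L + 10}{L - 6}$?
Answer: $\frac{\sqrt{2689265}}{10} \approx 163.99$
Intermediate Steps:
$p{\left(t,L \right)} = \frac{10 + L}{8 \left(-6 + L\right)}$ ($p{\left(t,L \right)} = \frac{\left(L + 10\right) \frac{1}{L - 6}}{8} = \frac{\left(10 + L\right) \frac{1}{-6 + L}}{8} = \frac{\frac{1}{-6 + L} \left(10 + L\right)}{8} = \frac{10 + L}{8 \left(-6 + L\right)}$)
$U = - \frac{187}{20}$ ($U = 34 \frac{10 + 1}{8 \left(-6 + 1\right)} = 34 \cdot \frac{1}{8} \frac{1}{-5} \cdot 11 = 34 \cdot \frac{1}{8} \left(- \frac{1}{5}\right) 11 = 34 \left(- \frac{11}{40}\right) = - \frac{187}{20} \approx -9.35$)
$\sqrt{26902 + U} = \sqrt{26902 - \frac{187}{20}} = \sqrt{\frac{537853}{20}} = \frac{\sqrt{2689265}}{10}$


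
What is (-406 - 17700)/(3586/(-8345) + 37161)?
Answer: -151094570/310104959 ≈ -0.48724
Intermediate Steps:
(-406 - 17700)/(3586/(-8345) + 37161) = -18106/(3586*(-1/8345) + 37161) = -18106/(-3586/8345 + 37161) = -18106/310104959/8345 = -18106*8345/310104959 = -151094570/310104959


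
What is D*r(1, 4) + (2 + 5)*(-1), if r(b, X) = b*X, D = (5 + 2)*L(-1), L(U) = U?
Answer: -35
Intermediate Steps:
D = -7 (D = (5 + 2)*(-1) = 7*(-1) = -7)
r(b, X) = X*b
D*r(1, 4) + (2 + 5)*(-1) = -28 + (2 + 5)*(-1) = -7*4 + 7*(-1) = -28 - 7 = -35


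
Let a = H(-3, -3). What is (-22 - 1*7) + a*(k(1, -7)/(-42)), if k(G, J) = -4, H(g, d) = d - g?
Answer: -29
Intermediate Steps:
a = 0 (a = -3 - 1*(-3) = -3 + 3 = 0)
(-22 - 1*7) + a*(k(1, -7)/(-42)) = (-22 - 1*7) + 0*(-4/(-42)) = (-22 - 7) + 0*(-4*(-1/42)) = -29 + 0*(2/21) = -29 + 0 = -29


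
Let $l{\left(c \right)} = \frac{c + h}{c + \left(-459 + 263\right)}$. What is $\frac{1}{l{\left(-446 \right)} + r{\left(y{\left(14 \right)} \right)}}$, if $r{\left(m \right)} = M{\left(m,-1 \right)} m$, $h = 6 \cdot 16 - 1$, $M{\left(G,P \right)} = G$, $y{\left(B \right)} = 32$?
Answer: $\frac{214}{219253} \approx 0.00097604$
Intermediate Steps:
$h = 95$ ($h = 96 - 1 = 95$)
$r{\left(m \right)} = m^{2}$ ($r{\left(m \right)} = m m = m^{2}$)
$l{\left(c \right)} = \frac{95 + c}{-196 + c}$ ($l{\left(c \right)} = \frac{c + 95}{c + \left(-459 + 263\right)} = \frac{95 + c}{c - 196} = \frac{95 + c}{-196 + c}$)
$\frac{1}{l{\left(-446 \right)} + r{\left(y{\left(14 \right)} \right)}} = \frac{1}{\frac{95 - 446}{-196 - 446} + 32^{2}} = \frac{1}{\frac{1}{-642} \left(-351\right) + 1024} = \frac{1}{\left(- \frac{1}{642}\right) \left(-351\right) + 1024} = \frac{1}{\frac{117}{214} + 1024} = \frac{1}{\frac{219253}{214}} = \frac{214}{219253}$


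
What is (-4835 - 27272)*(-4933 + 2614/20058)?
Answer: 1588389477250/10029 ≈ 1.5838e+8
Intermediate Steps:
(-4835 - 27272)*(-4933 + 2614/20058) = -32107*(-4933 + 2614*(1/20058)) = -32107*(-4933 + 1307/10029) = -32107*(-49471750/10029) = 1588389477250/10029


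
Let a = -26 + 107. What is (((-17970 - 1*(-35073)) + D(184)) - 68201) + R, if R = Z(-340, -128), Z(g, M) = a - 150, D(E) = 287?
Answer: -50880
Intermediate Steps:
a = 81
Z(g, M) = -69 (Z(g, M) = 81 - 150 = -69)
R = -69
(((-17970 - 1*(-35073)) + D(184)) - 68201) + R = (((-17970 - 1*(-35073)) + 287) - 68201) - 69 = (((-17970 + 35073) + 287) - 68201) - 69 = ((17103 + 287) - 68201) - 69 = (17390 - 68201) - 69 = -50811 - 69 = -50880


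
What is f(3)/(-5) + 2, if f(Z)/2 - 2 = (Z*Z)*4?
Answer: -66/5 ≈ -13.200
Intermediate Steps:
f(Z) = 4 + 8*Z² (f(Z) = 4 + 2*((Z*Z)*4) = 4 + 2*(Z²*4) = 4 + 2*(4*Z²) = 4 + 8*Z²)
f(3)/(-5) + 2 = (4 + 8*3²)/(-5) + 2 = (4 + 8*9)*(-⅕) + 2 = (4 + 72)*(-⅕) + 2 = 76*(-⅕) + 2 = -76/5 + 2 = -66/5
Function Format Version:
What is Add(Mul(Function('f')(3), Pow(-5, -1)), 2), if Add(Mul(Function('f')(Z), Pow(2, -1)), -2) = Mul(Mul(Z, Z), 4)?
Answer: Rational(-66, 5) ≈ -13.200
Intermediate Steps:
Function('f')(Z) = Add(4, Mul(8, Pow(Z, 2))) (Function('f')(Z) = Add(4, Mul(2, Mul(Mul(Z, Z), 4))) = Add(4, Mul(2, Mul(Pow(Z, 2), 4))) = Add(4, Mul(2, Mul(4, Pow(Z, 2)))) = Add(4, Mul(8, Pow(Z, 2))))
Add(Mul(Function('f')(3), Pow(-5, -1)), 2) = Add(Mul(Add(4, Mul(8, Pow(3, 2))), Pow(-5, -1)), 2) = Add(Mul(Add(4, Mul(8, 9)), Rational(-1, 5)), 2) = Add(Mul(Add(4, 72), Rational(-1, 5)), 2) = Add(Mul(76, Rational(-1, 5)), 2) = Add(Rational(-76, 5), 2) = Rational(-66, 5)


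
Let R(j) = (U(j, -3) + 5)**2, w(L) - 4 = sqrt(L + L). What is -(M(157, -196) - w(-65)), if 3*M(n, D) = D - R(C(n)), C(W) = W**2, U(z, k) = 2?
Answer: 257/3 + I*sqrt(130) ≈ 85.667 + 11.402*I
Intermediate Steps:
w(L) = 4 + sqrt(2)*sqrt(L) (w(L) = 4 + sqrt(L + L) = 4 + sqrt(2*L) = 4 + sqrt(2)*sqrt(L))
R(j) = 49 (R(j) = (2 + 5)**2 = 7**2 = 49)
M(n, D) = -49/3 + D/3 (M(n, D) = (D - 1*49)/3 = (D - 49)/3 = (-49 + D)/3 = -49/3 + D/3)
-(M(157, -196) - w(-65)) = -((-49/3 + (1/3)*(-196)) - (4 + sqrt(2)*sqrt(-65))) = -((-49/3 - 196/3) - (4 + sqrt(2)*(I*sqrt(65)))) = -(-245/3 - (4 + I*sqrt(130))) = -(-245/3 + (-4 - I*sqrt(130))) = -(-257/3 - I*sqrt(130)) = 257/3 + I*sqrt(130)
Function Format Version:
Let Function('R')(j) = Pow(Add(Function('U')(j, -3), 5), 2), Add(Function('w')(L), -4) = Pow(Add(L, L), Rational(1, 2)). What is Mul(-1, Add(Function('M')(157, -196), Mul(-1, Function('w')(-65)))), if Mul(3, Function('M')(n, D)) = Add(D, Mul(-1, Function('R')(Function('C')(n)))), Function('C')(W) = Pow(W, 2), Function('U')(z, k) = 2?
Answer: Add(Rational(257, 3), Mul(I, Pow(130, Rational(1, 2)))) ≈ Add(85.667, Mul(11.402, I))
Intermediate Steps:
Function('w')(L) = Add(4, Mul(Pow(2, Rational(1, 2)), Pow(L, Rational(1, 2)))) (Function('w')(L) = Add(4, Pow(Add(L, L), Rational(1, 2))) = Add(4, Pow(Mul(2, L), Rational(1, 2))) = Add(4, Mul(Pow(2, Rational(1, 2)), Pow(L, Rational(1, 2)))))
Function('R')(j) = 49 (Function('R')(j) = Pow(Add(2, 5), 2) = Pow(7, 2) = 49)
Function('M')(n, D) = Add(Rational(-49, 3), Mul(Rational(1, 3), D)) (Function('M')(n, D) = Mul(Rational(1, 3), Add(D, Mul(-1, 49))) = Mul(Rational(1, 3), Add(D, -49)) = Mul(Rational(1, 3), Add(-49, D)) = Add(Rational(-49, 3), Mul(Rational(1, 3), D)))
Mul(-1, Add(Function('M')(157, -196), Mul(-1, Function('w')(-65)))) = Mul(-1, Add(Add(Rational(-49, 3), Mul(Rational(1, 3), -196)), Mul(-1, Add(4, Mul(Pow(2, Rational(1, 2)), Pow(-65, Rational(1, 2))))))) = Mul(-1, Add(Add(Rational(-49, 3), Rational(-196, 3)), Mul(-1, Add(4, Mul(Pow(2, Rational(1, 2)), Mul(I, Pow(65, Rational(1, 2)))))))) = Mul(-1, Add(Rational(-245, 3), Mul(-1, Add(4, Mul(I, Pow(130, Rational(1, 2))))))) = Mul(-1, Add(Rational(-245, 3), Add(-4, Mul(-1, I, Pow(130, Rational(1, 2)))))) = Mul(-1, Add(Rational(-257, 3), Mul(-1, I, Pow(130, Rational(1, 2))))) = Add(Rational(257, 3), Mul(I, Pow(130, Rational(1, 2))))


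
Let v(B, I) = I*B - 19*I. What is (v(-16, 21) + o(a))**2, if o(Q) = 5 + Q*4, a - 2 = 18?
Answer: 422500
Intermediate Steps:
v(B, I) = -19*I + B*I (v(B, I) = B*I - 19*I = -19*I + B*I)
a = 20 (a = 2 + 18 = 20)
o(Q) = 5 + 4*Q
(v(-16, 21) + o(a))**2 = (21*(-19 - 16) + (5 + 4*20))**2 = (21*(-35) + (5 + 80))**2 = (-735 + 85)**2 = (-650)**2 = 422500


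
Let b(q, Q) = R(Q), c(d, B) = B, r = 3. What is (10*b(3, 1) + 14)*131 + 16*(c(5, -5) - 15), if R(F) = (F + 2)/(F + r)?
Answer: 4993/2 ≈ 2496.5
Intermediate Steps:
R(F) = (2 + F)/(3 + F) (R(F) = (F + 2)/(F + 3) = (2 + F)/(3 + F))
b(q, Q) = (2 + Q)/(3 + Q)
(10*b(3, 1) + 14)*131 + 16*(c(5, -5) - 15) = (10*((2 + 1)/(3 + 1)) + 14)*131 + 16*(-5 - 15) = (10*(3/4) + 14)*131 + 16*(-20) = (10*((¼)*3) + 14)*131 - 320 = (10*(¾) + 14)*131 - 320 = (15/2 + 14)*131 - 320 = (43/2)*131 - 320 = 5633/2 - 320 = 4993/2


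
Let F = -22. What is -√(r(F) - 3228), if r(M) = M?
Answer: -5*I*√130 ≈ -57.009*I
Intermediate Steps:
-√(r(F) - 3228) = -√(-22 - 3228) = -√(-3250) = -5*I*√130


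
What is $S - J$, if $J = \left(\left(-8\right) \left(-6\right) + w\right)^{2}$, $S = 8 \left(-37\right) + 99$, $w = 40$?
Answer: $-7941$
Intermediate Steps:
$S = -197$ ($S = -296 + 99 = -197$)
$J = 7744$ ($J = \left(\left(-8\right) \left(-6\right) + 40\right)^{2} = \left(48 + 40\right)^{2} = 88^{2} = 7744$)
$S - J = -197 - 7744 = -7941$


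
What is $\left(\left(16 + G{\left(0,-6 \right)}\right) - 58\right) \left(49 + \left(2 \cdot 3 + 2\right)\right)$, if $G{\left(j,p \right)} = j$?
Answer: $-2394$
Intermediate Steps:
$\left(\left(16 + G{\left(0,-6 \right)}\right) - 58\right) \left(49 + \left(2 \cdot 3 + 2\right)\right) = \left(\left(16 + 0\right) - 58\right) \left(49 + \left(2 \cdot 3 + 2\right)\right) = \left(16 - 58\right) \left(49 + \left(6 + 2\right)\right) = - 42 \left(49 + 8\right) = \left(-42\right) 57 = -2394$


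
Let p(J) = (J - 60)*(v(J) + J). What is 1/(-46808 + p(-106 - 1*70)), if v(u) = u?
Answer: 1/36264 ≈ 2.7576e-5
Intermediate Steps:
p(J) = 2*J*(-60 + J) (p(J) = (J - 60)*(J + J) = (-60 + J)*(2*J) = 2*J*(-60 + J))
1/(-46808 + p(-106 - 1*70)) = 1/(-46808 + 2*(-106 - 1*70)*(-60 + (-106 - 1*70))) = 1/(-46808 + 2*(-106 - 70)*(-60 + (-106 - 70))) = 1/(-46808 + 2*(-176)*(-60 - 176)) = 1/(-46808 + 2*(-176)*(-236)) = 1/(-46808 + 83072) = 1/36264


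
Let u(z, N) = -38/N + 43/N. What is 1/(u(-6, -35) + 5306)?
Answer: 7/37141 ≈ 0.00018847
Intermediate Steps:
u(z, N) = 5/N
1/(u(-6, -35) + 5306) = 1/(5/(-35) + 5306) = 1/(5*(-1/35) + 5306) = 1/(-⅐ + 5306) = 1/(37141/7) = 7/37141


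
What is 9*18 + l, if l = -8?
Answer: 154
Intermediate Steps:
9*18 + l = 9*18 - 8 = 162 - 8 = 154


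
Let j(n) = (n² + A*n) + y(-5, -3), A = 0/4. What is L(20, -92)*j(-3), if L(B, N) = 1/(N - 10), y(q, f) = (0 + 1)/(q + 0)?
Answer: -22/255 ≈ -0.086275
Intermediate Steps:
A = 0 (A = 0*(¼) = 0)
y(q, f) = 1/q
L(B, N) = 1/(-10 + N)
j(n) = -⅕ + n² (j(n) = (n² + 0*n) + 1/(-5) = (n² + 0) - ⅕ = n² - ⅕ = -⅕ + n²)
L(20, -92)*j(-3) = (-⅕ + (-3)²)/(-10 - 92) = (-⅕ + 9)/(-102) = -1/102*44/5 = -22/255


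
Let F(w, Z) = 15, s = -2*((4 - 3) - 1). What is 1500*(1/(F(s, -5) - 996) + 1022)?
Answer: 501290500/327 ≈ 1.5330e+6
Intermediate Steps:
s = 0 (s = -2*(1 - 1) = -2*0 = 0)
1500*(1/(F(s, -5) - 996) + 1022) = 1500*(1/(15 - 996) + 1022) = 1500*(1/(-981) + 1022) = 1500*(-1/981 + 1022) = 1500*(1002581/981) = 501290500/327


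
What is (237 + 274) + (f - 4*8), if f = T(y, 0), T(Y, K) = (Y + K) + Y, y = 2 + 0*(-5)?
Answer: 483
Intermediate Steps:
y = 2 (y = 2 + 0 = 2)
T(Y, K) = K + 2*Y (T(Y, K) = (K + Y) + Y = K + 2*Y)
f = 4 (f = 0 + 2*2 = 0 + 4 = 4)
(237 + 274) + (f - 4*8) = (237 + 274) + (4 - 4*8) = 511 + (4 - 32) = 511 - 28 = 483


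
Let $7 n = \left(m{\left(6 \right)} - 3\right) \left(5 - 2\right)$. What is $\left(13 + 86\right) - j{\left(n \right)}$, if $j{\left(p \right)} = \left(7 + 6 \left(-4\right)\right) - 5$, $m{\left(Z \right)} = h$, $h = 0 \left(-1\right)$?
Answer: $121$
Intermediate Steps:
$h = 0$
$m{\left(Z \right)} = 0$
$n = - \frac{9}{7}$ ($n = \frac{\left(0 - 3\right) \left(5 - 2\right)}{7} = \frac{\left(-3\right) 3}{7} = \frac{1}{7} \left(-9\right) = - \frac{9}{7} \approx -1.2857$)
$j{\left(p \right)} = -22$ ($j{\left(p \right)} = \left(7 - 24\right) - 5 = -17 - 5 = -22$)
$\left(13 + 86\right) - j{\left(n \right)} = \left(13 + 86\right) - -22 = 99 + 22 = 121$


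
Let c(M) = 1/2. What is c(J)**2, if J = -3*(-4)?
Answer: 1/4 ≈ 0.25000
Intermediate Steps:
J = 12
c(M) = 1/2
c(J)**2 = (1/2)**2 = 1/4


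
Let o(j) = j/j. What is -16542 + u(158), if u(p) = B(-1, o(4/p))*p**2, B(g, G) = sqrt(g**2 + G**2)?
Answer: -16542 + 24964*sqrt(2) ≈ 18762.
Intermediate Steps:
o(j) = 1
B(g, G) = sqrt(G**2 + g**2)
u(p) = sqrt(2)*p**2 (u(p) = sqrt(1**2 + (-1)**2)*p**2 = sqrt(1 + 1)*p**2 = sqrt(2)*p**2)
-16542 + u(158) = -16542 + sqrt(2)*158**2 = -16542 + sqrt(2)*24964 = -16542 + 24964*sqrt(2)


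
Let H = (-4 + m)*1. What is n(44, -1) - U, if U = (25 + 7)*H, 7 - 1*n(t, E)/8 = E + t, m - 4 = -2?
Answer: -224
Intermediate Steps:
m = 2 (m = 4 - 2 = 2)
H = -2 (H = (-4 + 2)*1 = -2*1 = -2)
n(t, E) = 56 - 8*E - 8*t (n(t, E) = 56 - 8*(E + t) = 56 + (-8*E - 8*t) = 56 - 8*E - 8*t)
U = -64 (U = (25 + 7)*(-2) = 32*(-2) = -64)
n(44, -1) - U = (56 - 8*(-1) - 8*44) - 1*(-64) = (56 + 8 - 352) + 64 = -288 + 64 = -224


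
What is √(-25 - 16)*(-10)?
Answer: -10*I*√41 ≈ -64.031*I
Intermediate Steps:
√(-25 - 16)*(-10) = √(-41)*(-10) = (I*√41)*(-10) = -10*I*√41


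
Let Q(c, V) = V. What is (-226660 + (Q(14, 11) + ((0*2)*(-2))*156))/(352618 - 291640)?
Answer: -226649/60978 ≈ -3.7169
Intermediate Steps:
(-226660 + (Q(14, 11) + ((0*2)*(-2))*156))/(352618 - 291640) = (-226660 + (11 + ((0*2)*(-2))*156))/(352618 - 291640) = (-226660 + (11 + (0*(-2))*156))/60978 = (-226660 + (11 + 0*156))*(1/60978) = (-226660 + (11 + 0))*(1/60978) = (-226660 + 11)*(1/60978) = -226649*1/60978 = -226649/60978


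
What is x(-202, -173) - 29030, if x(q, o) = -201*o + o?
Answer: 5570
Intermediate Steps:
x(q, o) = -200*o
x(-202, -173) - 29030 = -200*(-173) - 29030 = 34600 - 29030 = 5570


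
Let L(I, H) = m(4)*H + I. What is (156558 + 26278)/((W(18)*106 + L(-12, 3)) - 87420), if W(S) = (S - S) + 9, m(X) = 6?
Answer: -45709/21615 ≈ -2.1147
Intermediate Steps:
L(I, H) = I + 6*H (L(I, H) = 6*H + I = I + 6*H)
W(S) = 9 (W(S) = 0 + 9 = 9)
(156558 + 26278)/((W(18)*106 + L(-12, 3)) - 87420) = (156558 + 26278)/((9*106 + (-12 + 6*3)) - 87420) = 182836/((954 + (-12 + 18)) - 87420) = 182836/((954 + 6) - 87420) = 182836/(960 - 87420) = 182836/(-86460) = 182836*(-1/86460) = -45709/21615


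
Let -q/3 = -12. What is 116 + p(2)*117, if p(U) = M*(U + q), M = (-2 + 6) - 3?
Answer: 4562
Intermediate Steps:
q = 36 (q = -3*(-12) = 36)
M = 1 (M = 4 - 3 = 1)
p(U) = 36 + U (p(U) = 1*(U + 36) = 1*(36 + U) = 36 + U)
116 + p(2)*117 = 116 + (36 + 2)*117 = 116 + 38*117 = 116 + 4446 = 4562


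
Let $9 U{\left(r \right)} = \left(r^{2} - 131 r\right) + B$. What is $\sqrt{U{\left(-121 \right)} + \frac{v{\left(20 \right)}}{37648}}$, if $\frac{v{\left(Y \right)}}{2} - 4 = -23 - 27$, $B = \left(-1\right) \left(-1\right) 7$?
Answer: $\frac{\sqrt{675443664493}}{14118} \approx 58.213$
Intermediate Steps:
$B = 7$ ($B = 1 \cdot 7 = 7$)
$v{\left(Y \right)} = -92$ ($v{\left(Y \right)} = 8 + 2 \left(-23 - 27\right) = 8 + 2 \left(-50\right) = 8 - 100 = -92$)
$U{\left(r \right)} = \frac{7}{9} - \frac{131 r}{9} + \frac{r^{2}}{9}$ ($U{\left(r \right)} = \frac{\left(r^{2} - 131 r\right) + 7}{9} = \frac{7 + r^{2} - 131 r}{9} = \frac{7}{9} - \frac{131 r}{9} + \frac{r^{2}}{9}$)
$\sqrt{U{\left(-121 \right)} + \frac{v{\left(20 \right)}}{37648}} = \sqrt{\left(\frac{7}{9} - - \frac{15851}{9} + \frac{\left(-121\right)^{2}}{9}\right) - \frac{92}{37648}} = \sqrt{\left(\frac{7}{9} + \frac{15851}{9} + \frac{1}{9} \cdot 14641\right) - \frac{23}{9412}} = \sqrt{\left(\frac{7}{9} + \frac{15851}{9} + \frac{14641}{9}\right) - \frac{23}{9412}} = \sqrt{\frac{30499}{9} - \frac{23}{9412}} = \sqrt{\frac{287056381}{84708}} = \frac{\sqrt{675443664493}}{14118}$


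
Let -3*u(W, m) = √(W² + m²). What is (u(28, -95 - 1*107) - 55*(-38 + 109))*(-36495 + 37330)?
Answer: -3260675 - 1670*√10397/3 ≈ -3.3174e+6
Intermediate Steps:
u(W, m) = -√(W² + m²)/3
(u(28, -95 - 1*107) - 55*(-38 + 109))*(-36495 + 37330) = (-√(28² + (-95 - 1*107)²)/3 - 55*(-38 + 109))*(-36495 + 37330) = (-√(784 + (-95 - 107)²)/3 - 55*71)*835 = (-√(784 + (-202)²)/3 - 3905)*835 = (-√(784 + 40804)/3 - 3905)*835 = (-2*√10397/3 - 3905)*835 = (-3905 - 2*√10397/3)*835 = -3260675 - 1670*√10397/3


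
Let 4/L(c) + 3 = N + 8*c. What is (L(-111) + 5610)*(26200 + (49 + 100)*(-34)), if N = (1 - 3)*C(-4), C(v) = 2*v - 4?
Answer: 102792944044/867 ≈ 1.1856e+8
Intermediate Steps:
C(v) = -4 + 2*v
N = 24 (N = (1 - 3)*(-4 + 2*(-4)) = -2*(-4 - 8) = -2*(-12) = 24)
L(c) = 4/(21 + 8*c) (L(c) = 4/(-3 + (24 + 8*c)) = 4/(21 + 8*c))
(L(-111) + 5610)*(26200 + (49 + 100)*(-34)) = (4/(21 + 8*(-111)) + 5610)*(26200 + (49 + 100)*(-34)) = (4/(21 - 888) + 5610)*(26200 + 149*(-34)) = (4/(-867) + 5610)*(26200 - 5066) = (4*(-1/867) + 5610)*21134 = (-4/867 + 5610)*21134 = (4863866/867)*21134 = 102792944044/867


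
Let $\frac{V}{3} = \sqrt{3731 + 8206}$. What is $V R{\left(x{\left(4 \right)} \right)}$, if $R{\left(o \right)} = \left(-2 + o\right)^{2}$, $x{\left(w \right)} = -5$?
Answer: $147 \sqrt{11937} \approx 16061.0$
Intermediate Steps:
$V = 3 \sqrt{11937}$ ($V = 3 \sqrt{3731 + 8206} = 3 \sqrt{11937} \approx 327.77$)
$V R{\left(x{\left(4 \right)} \right)} = 3 \sqrt{11937} \left(-2 - 5\right)^{2} = 3 \sqrt{11937} \left(-7\right)^{2} = 3 \sqrt{11937} \cdot 49 = 147 \sqrt{11937}$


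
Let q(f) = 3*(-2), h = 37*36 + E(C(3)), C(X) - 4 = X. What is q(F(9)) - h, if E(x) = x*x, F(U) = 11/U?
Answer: -1387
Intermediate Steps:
C(X) = 4 + X
E(x) = x**2
h = 1381 (h = 37*36 + (4 + 3)**2 = 1332 + 7**2 = 1332 + 49 = 1381)
q(f) = -6
q(F(9)) - h = -6 - 1*1381 = -6 - 1381 = -1387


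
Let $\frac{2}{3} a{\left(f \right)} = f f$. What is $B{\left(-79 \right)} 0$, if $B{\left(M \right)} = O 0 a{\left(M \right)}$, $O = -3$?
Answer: $0$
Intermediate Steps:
$a{\left(f \right)} = \frac{3 f^{2}}{2}$ ($a{\left(f \right)} = \frac{3 f f}{2} = \frac{3 f^{2}}{2}$)
$B{\left(M \right)} = 0$ ($B{\left(M \right)} = \left(-3\right) 0 \frac{3 M^{2}}{2} = 0 \frac{3 M^{2}}{2} = 0$)
$B{\left(-79 \right)} 0 = 0 \cdot 0 = 0$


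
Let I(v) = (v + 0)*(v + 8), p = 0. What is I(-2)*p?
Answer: 0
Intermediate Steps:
I(v) = v*(8 + v)
I(-2)*p = -2*(8 - 2)*0 = -2*6*0 = -12*0 = 0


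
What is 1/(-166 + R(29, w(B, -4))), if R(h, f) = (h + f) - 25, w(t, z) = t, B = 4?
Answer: -1/158 ≈ -0.0063291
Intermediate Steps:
R(h, f) = -25 + f + h (R(h, f) = (f + h) - 25 = -25 + f + h)
1/(-166 + R(29, w(B, -4))) = 1/(-166 + (-25 + 4 + 29)) = 1/(-166 + 8) = 1/(-158) = -1/158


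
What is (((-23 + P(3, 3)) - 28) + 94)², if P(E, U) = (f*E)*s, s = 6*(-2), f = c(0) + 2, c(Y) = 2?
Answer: 10201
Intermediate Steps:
f = 4 (f = 2 + 2 = 4)
s = -12
P(E, U) = -48*E (P(E, U) = (4*E)*(-12) = -48*E)
(((-23 + P(3, 3)) - 28) + 94)² = (((-23 - 48*3) - 28) + 94)² = (((-23 - 144) - 28) + 94)² = ((-167 - 28) + 94)² = (-195 + 94)² = (-101)² = 10201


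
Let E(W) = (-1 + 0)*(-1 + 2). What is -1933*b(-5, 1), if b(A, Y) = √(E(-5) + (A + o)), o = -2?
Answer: -3866*I*√2 ≈ -5467.4*I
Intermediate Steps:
E(W) = -1 (E(W) = -1*1 = -1)
b(A, Y) = √(-3 + A) (b(A, Y) = √(-1 + (A - 2)) = √(-1 + (-2 + A)) = √(-3 + A))
-1933*b(-5, 1) = -1933*√(-3 - 5) = -3866*I*√2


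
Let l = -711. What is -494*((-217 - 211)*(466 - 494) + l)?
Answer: -5568862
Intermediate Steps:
-494*((-217 - 211)*(466 - 494) + l) = -494*((-217 - 211)*(466 - 494) - 711) = -494*(-428*(-28) - 711) = -494*(11984 - 711) = -494*11273 = -5568862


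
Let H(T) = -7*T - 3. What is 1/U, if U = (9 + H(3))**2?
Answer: 1/225 ≈ 0.0044444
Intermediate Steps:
H(T) = -3 - 7*T
U = 225 (U = (9 + (-3 - 7*3))**2 = (9 + (-3 - 21))**2 = (9 - 24)**2 = (-15)**2 = 225)
1/U = 1/225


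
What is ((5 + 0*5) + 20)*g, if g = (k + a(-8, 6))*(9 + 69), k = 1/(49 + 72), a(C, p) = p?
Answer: 1417650/121 ≈ 11716.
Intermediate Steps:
k = 1/121 ≈ 0.0082645
g = 56706/121 (g = (1/121 + 6)*(9 + 69) = (727/121)*78 = 56706/121 ≈ 468.64)
((5 + 0*5) + 20)*g = ((5 + 0*5) + 20)*(56706/121) = ((5 + 0) + 20)*(56706/121) = (5 + 20)*(56706/121) = 25*(56706/121) = 1417650/121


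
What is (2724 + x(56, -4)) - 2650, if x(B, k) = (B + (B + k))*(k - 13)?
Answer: -1762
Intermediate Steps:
x(B, k) = (-13 + k)*(k + 2*B) (x(B, k) = (k + 2*B)*(-13 + k) = (-13 + k)*(k + 2*B))
(2724 + x(56, -4)) - 2650 = (2724 + ((-4)² - 26*56 - 13*(-4) + 2*56*(-4))) - 2650 = (2724 + (16 - 1456 + 52 - 448)) - 2650 = (2724 - 1836) - 2650 = 888 - 2650 = -1762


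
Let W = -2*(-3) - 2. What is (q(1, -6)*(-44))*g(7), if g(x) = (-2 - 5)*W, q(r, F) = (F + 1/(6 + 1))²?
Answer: 295856/7 ≈ 42265.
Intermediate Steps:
q(r, F) = (⅐ + F)² (q(r, F) = (F + 1/7)² = (F + ⅐)² = (⅐ + F)²)
W = 4 (W = 6 - 2 = 4)
g(x) = -28 (g(x) = (-2 - 5)*4 = -7*4 = -28)
(q(1, -6)*(-44))*g(7) = (((1 + 7*(-6))²/49)*(-44))*(-28) = (((1 - 42)²/49)*(-44))*(-28) = (((1/49)*(-41)²)*(-44))*(-28) = (((1/49)*1681)*(-44))*(-28) = ((1681/49)*(-44))*(-28) = -73964/49*(-28) = 295856/7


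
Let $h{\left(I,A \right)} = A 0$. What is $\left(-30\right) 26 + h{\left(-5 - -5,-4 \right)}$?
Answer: $-780$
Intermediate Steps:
$h{\left(I,A \right)} = 0$
$\left(-30\right) 26 + h{\left(-5 - -5,-4 \right)} = \left(-30\right) 26 + 0 = -780 + 0 = -780$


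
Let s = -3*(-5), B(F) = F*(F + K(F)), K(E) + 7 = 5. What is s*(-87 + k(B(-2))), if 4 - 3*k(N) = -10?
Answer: -1235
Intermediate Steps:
K(E) = -2 (K(E) = -7 + 5 = -2)
B(F) = F*(-2 + F) (B(F) = F*(F - 2) = F*(-2 + F))
s = 15
k(N) = 14/3 (k(N) = 4/3 - 1/3*(-10) = 4/3 + 10/3 = 14/3)
s*(-87 + k(B(-2))) = 15*(-87 + 14/3) = 15*(-247/3) = -1235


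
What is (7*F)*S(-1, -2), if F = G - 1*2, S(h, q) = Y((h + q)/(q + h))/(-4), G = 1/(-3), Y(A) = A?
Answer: 49/12 ≈ 4.0833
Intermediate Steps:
G = -1/3 ≈ -0.33333
S(h, q) = -1/4 (S(h, q) = ((h + q)/(q + h))/(-4) = ((h + q)/(h + q))*(-1/4) = 1*(-1/4) = -1/4)
F = -7/3 (F = -1/3 - 1*2 = -1/3 - 2 = -7/3 ≈ -2.3333)
(7*F)*S(-1, -2) = (7*(-7/3))*(-1/4) = -49/3*(-1/4) = 49/12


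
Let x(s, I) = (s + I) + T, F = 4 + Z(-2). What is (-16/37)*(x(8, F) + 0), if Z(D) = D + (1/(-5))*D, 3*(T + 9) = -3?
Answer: -32/185 ≈ -0.17297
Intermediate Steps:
T = -10 (T = -9 + (1/3)*(-3) = -9 - 1 = -10)
Z(D) = 4*D/5 (Z(D) = D + (1*(-1/5))*D = D - D/5 = 4*D/5)
F = 12/5 (F = 4 + (4/5)*(-2) = 4 - 8/5 = 12/5 ≈ 2.4000)
x(s, I) = -10 + I + s (x(s, I) = (s + I) - 10 = (I + s) - 10 = -10 + I + s)
(-16/37)*(x(8, F) + 0) = (-16/37)*((-10 + 12/5 + 8) + 0) = (-16*1/37)*(2/5 + 0) = -16/37*2/5 = -32/185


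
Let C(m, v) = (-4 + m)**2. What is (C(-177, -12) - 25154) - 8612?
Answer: -1005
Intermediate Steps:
(C(-177, -12) - 25154) - 8612 = ((-4 - 177)**2 - 25154) - 8612 = ((-181)**2 - 25154) - 8612 = (32761 - 25154) - 8612 = 7607 - 8612 = -1005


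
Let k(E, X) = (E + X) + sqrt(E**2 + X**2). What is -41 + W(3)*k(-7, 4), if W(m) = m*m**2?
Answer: -122 + 27*sqrt(65) ≈ 95.681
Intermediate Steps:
W(m) = m**3
k(E, X) = E + X + sqrt(E**2 + X**2)
-41 + W(3)*k(-7, 4) = -41 + 3**3*(-7 + 4 + sqrt((-7)**2 + 4**2)) = -41 + 27*(-7 + 4 + sqrt(49 + 16)) = -41 + 27*(-7 + 4 + sqrt(65)) = -41 + 27*(-3 + sqrt(65)) = -41 + (-81 + 27*sqrt(65)) = -122 + 27*sqrt(65)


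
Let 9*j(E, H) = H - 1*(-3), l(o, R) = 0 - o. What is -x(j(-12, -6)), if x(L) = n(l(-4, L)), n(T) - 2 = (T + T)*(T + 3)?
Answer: -58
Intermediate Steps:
l(o, R) = -o
n(T) = 2 + 2*T*(3 + T) (n(T) = 2 + (T + T)*(T + 3) = 2 + (2*T)*(3 + T) = 2 + 2*T*(3 + T))
j(E, H) = ⅓ + H/9 (j(E, H) = (H - 1*(-3))/9 = (H + 3)/9 = (3 + H)/9 = ⅓ + H/9)
x(L) = 58 (x(L) = 2 + 2*(-1*(-4))² + 6*(-1*(-4)) = 2 + 2*4² + 6*4 = 2 + 2*16 + 24 = 2 + 32 + 24 = 58)
-x(j(-12, -6)) = -1*58 = -58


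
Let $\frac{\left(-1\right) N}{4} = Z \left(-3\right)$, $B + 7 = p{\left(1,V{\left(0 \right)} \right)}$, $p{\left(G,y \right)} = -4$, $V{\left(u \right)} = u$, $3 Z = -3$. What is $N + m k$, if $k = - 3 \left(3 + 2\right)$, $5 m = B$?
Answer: $21$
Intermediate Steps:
$Z = -1$ ($Z = \frac{1}{3} \left(-3\right) = -1$)
$B = -11$ ($B = -7 - 4 = -11$)
$m = - \frac{11}{5}$ ($m = \frac{1}{5} \left(-11\right) = - \frac{11}{5} \approx -2.2$)
$k = -15$ ($k = \left(-3\right) 5 = -15$)
$N = -12$ ($N = - 4 \left(\left(-1\right) \left(-3\right)\right) = \left(-4\right) 3 = -12$)
$N + m k = -12 - -33 = -12 + 33 = 21$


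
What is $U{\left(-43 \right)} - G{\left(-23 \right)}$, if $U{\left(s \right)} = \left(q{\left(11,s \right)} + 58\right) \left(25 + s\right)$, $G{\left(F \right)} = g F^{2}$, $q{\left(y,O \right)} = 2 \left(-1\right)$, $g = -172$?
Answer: $89980$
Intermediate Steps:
$q{\left(y,O \right)} = -2$
$G{\left(F \right)} = - 172 F^{2}$
$U{\left(s \right)} = 1400 + 56 s$ ($U{\left(s \right)} = \left(-2 + 58\right) \left(25 + s\right) = 56 \left(25 + s\right) = 1400 + 56 s$)
$U{\left(-43 \right)} - G{\left(-23 \right)} = \left(1400 + 56 \left(-43\right)\right) - - 172 \left(-23\right)^{2} = \left(1400 - 2408\right) - \left(-172\right) 529 = -1008 - -90988 = -1008 + 90988 = 89980$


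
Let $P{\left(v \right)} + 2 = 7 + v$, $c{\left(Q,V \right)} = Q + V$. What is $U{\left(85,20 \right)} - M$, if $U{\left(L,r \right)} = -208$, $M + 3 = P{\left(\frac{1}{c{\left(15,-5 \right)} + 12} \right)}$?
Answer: $- \frac{4621}{22} \approx -210.05$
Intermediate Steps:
$P{\left(v \right)} = 5 + v$ ($P{\left(v \right)} = -2 + \left(7 + v\right) = 5 + v$)
$M = \frac{45}{22}$ ($M = -3 + \left(5 + \frac{1}{\left(15 - 5\right) + 12}\right) = -3 + \left(5 + \frac{1}{10 + 12}\right) = -3 + \left(5 + \frac{1}{22}\right) = -3 + \frac{111}{22} = \frac{45}{22} \approx 2.0455$)
$U{\left(85,20 \right)} - M = -208 - \frac{45}{22} = - \frac{4621}{22}$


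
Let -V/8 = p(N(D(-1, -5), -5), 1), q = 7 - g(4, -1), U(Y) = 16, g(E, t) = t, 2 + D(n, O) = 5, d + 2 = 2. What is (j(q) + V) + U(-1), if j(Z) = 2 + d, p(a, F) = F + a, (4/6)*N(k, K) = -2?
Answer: 34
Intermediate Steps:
d = 0 (d = -2 + 2 = 0)
D(n, O) = 3 (D(n, O) = -2 + 5 = 3)
q = 8 (q = 7 - 1*(-1) = 7 + 1 = 8)
N(k, K) = -3 (N(k, K) = (3/2)*(-2) = -3)
j(Z) = 2 (j(Z) = 2 + 0 = 2)
V = 16 (V = -8*(1 - 3) = -8*(-2) = 16)
(j(q) + V) + U(-1) = (2 + 16) + 16 = 18 + 16 = 34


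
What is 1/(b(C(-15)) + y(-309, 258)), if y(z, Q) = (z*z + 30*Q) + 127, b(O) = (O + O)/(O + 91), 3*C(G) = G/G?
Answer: 137/14158677 ≈ 9.6760e-6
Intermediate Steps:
C(G) = 1/3 (C(G) = (G/G)/3 = (1/3)*1 = 1/3)
b(O) = 2*O/(91 + O) (b(O) = (2*O)/(91 + O) = 2*O/(91 + O))
y(z, Q) = 127 + z**2 + 30*Q (y(z, Q) = (z**2 + 30*Q) + 127 = 127 + z**2 + 30*Q)
1/(b(C(-15)) + y(-309, 258)) = 1/(2*(1/3)/(91 + 1/3) + (127 + (-309)**2 + 30*258)) = 1/(2*(1/3)/(274/3) + (127 + 95481 + 7740)) = 1/(2*(1/3)*(3/274) + 103348) = 1/(1/137 + 103348) = 1/(14158677/137) = 137/14158677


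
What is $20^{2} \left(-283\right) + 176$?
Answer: $-113024$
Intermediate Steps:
$20^{2} \left(-283\right) + 176 = 400 \left(-283\right) + 176 = -113200 + 176 = -113024$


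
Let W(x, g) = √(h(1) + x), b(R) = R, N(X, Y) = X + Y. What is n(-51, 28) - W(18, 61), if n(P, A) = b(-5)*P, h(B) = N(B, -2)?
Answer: 255 - √17 ≈ 250.88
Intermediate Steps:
h(B) = -2 + B (h(B) = B - 2 = -2 + B)
W(x, g) = √(-1 + x) (W(x, g) = √((-2 + 1) + x) = √(-1 + x))
n(P, A) = -5*P
n(-51, 28) - W(18, 61) = -5*(-51) - √(-1 + 18) = 255 - √17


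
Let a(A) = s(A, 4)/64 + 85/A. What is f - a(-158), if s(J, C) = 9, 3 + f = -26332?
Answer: -133147751/5056 ≈ -26335.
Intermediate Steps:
f = -26335 (f = -3 - 26332 = -26335)
a(A) = 9/64 + 85/A
f - a(-158) = -26335 - (9/64 + 85/(-158)) = -26335 - (9/64 + 85*(-1/158)) = -26335 - (9/64 - 85/158) = -26335 - 1*(-2009/5056) = -26335 + 2009/5056 = -133147751/5056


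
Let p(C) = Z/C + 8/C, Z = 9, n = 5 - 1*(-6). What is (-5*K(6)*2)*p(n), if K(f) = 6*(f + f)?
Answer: -12240/11 ≈ -1112.7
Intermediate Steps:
n = 11 (n = 5 + 6 = 11)
K(f) = 12*f (K(f) = 6*(2*f) = 12*f)
p(C) = 17/C (p(C) = 9/C + 8/C = 17/C)
(-5*K(6)*2)*p(n) = (-60*6*2)*(17/11) = (-5*72*2)*(17*(1/11)) = -360*2*(17/11) = -720*17/11 = -12240/11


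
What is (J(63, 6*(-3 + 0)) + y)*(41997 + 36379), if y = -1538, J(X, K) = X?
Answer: -115604600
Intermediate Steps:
(J(63, 6*(-3 + 0)) + y)*(41997 + 36379) = (63 - 1538)*(41997 + 36379) = -1475*78376 = -115604600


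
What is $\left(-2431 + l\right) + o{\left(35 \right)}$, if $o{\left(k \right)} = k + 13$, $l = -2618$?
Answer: $-5001$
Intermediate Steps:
$o{\left(k \right)} = 13 + k$
$\left(-2431 + l\right) + o{\left(35 \right)} = \left(-2431 - 2618\right) + \left(13 + 35\right) = -5049 + 48 = -5001$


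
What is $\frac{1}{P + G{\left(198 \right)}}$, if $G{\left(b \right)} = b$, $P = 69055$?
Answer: $\frac{1}{69253} \approx 1.444 \cdot 10^{-5}$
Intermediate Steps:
$\frac{1}{P + G{\left(198 \right)}} = \frac{1}{69055 + 198} = \frac{1}{69253}$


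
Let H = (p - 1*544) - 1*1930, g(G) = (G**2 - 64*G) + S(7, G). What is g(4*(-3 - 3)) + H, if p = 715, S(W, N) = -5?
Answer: 348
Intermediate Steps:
g(G) = -5 + G**2 - 64*G (g(G) = (G**2 - 64*G) - 5 = -5 + G**2 - 64*G)
H = -1759 (H = (715 - 1*544) - 1*1930 = (715 - 544) - 1930 = 171 - 1930 = -1759)
g(4*(-3 - 3)) + H = (-5 + (4*(-3 - 3))**2 - 256*(-3 - 3)) - 1759 = (-5 + (4*(-6))**2 - 256*(-6)) - 1759 = (-5 + (-24)**2 - 64*(-24)) - 1759 = (-5 + 576 + 1536) - 1759 = 2107 - 1759 = 348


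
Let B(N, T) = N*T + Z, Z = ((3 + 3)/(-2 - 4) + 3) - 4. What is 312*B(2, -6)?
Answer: -4368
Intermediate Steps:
Z = -2 (Z = (6/(-6) + 3) - 4 = (6*(-⅙) + 3) - 4 = (-1 + 3) - 4 = 2 - 4 = -2)
B(N, T) = -2 + N*T (B(N, T) = N*T - 2 = -2 + N*T)
312*B(2, -6) = 312*(-2 + 2*(-6)) = 312*(-2 - 12) = 312*(-14) = -4368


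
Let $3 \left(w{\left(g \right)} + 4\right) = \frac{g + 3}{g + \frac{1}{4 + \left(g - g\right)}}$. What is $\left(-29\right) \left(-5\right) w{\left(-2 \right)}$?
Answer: $- \frac{12760}{21} \approx -607.62$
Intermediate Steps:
$w{\left(g \right)} = -4 + \frac{3 + g}{3 \left(\frac{1}{4} + g\right)}$ ($w{\left(g \right)} = -4 + \frac{\left(g + 3\right) \frac{1}{g + \frac{1}{4 + \left(g - g\right)}}}{3} = -4 + \frac{\left(3 + g\right) \frac{1}{g + \frac{1}{4 + 0}}}{3} = -4 + \frac{\left(3 + g\right) \frac{1}{g + \frac{1}{4}}}{3} = -4 + \frac{\left(3 + g\right) \frac{1}{\frac{1}{4} + g}}{3} = -4 + \frac{\frac{1}{\frac{1}{4} + g} \left(3 + g\right)}{3} = -4 + \frac{3 + g}{3 \left(\frac{1}{4} + g\right)}$)
$\left(-29\right) \left(-5\right) w{\left(-2 \right)} = \left(-29\right) \left(-5\right) \left(\left(-44\right) \left(-2\right) \frac{1}{3 + 12 \left(-2\right)}\right) = 145 \left(\left(-44\right) \left(-2\right) \frac{1}{3 - 24}\right) = 145 \left(\left(-44\right) \left(-2\right) \frac{1}{-21}\right) = 145 \left(\left(-44\right) \left(-2\right) \left(- \frac{1}{21}\right)\right) = 145 \left(- \frac{88}{21}\right) = - \frac{12760}{21}$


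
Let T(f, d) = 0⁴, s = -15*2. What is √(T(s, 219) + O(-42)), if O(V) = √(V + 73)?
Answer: 31^(¼) ≈ 2.3596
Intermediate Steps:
s = -30
T(f, d) = 0
O(V) = √(73 + V)
√(T(s, 219) + O(-42)) = √(0 + √(73 - 42)) = √(0 + √31) = √(√31) = 31^(¼)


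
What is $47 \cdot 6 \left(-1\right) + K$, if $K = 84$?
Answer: $-198$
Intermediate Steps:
$47 \cdot 6 \left(-1\right) + K = 47 \cdot 6 \left(-1\right) + 84 = 47 \left(-6\right) + 84 = -282 + 84 = -198$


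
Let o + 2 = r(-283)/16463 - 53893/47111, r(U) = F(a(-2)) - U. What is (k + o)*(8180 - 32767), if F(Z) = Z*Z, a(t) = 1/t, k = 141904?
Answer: -10823853405473371277/3102353572 ≈ -3.4889e+9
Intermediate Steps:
F(Z) = Z²
r(U) = ¼ - U (r(U) = (1/(-2))² - U = (-½)² - U = ¼ - U)
o = -9700292217/3102353572 (o = -2 + ((¼ - 1*(-283))/16463 - 53893/47111) = -2 + ((¼ + 283)*(1/16463) - 53893*1/47111) = -2 + ((1133/4)*(1/16463) - 53893/47111) = -2 + (1133/65852 - 53893/47111) = -2 - 3495585073/3102353572 = -9700292217/3102353572 ≈ -3.1268)
(k + o)*(8180 - 32767) = (141904 - 9700292217/3102353572)*(8180 - 32767) = (440226680988871/3102353572)*(-24587) = -10823853405473371277/3102353572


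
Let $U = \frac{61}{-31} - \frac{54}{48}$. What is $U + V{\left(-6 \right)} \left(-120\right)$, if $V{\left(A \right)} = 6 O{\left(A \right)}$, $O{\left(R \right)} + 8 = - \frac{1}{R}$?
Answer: $\frac{1397953}{248} \approx 5636.9$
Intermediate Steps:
$O{\left(R \right)} = -8 - \frac{1}{R}$
$U = - \frac{767}{248}$ ($U = 61 \left(- \frac{1}{31}\right) - \frac{9}{8} = - \frac{61}{31} - \frac{9}{8} = - \frac{767}{248} \approx -3.0927$)
$V{\left(A \right)} = -48 - \frac{6}{A}$ ($V{\left(A \right)} = 6 \left(-8 - \frac{1}{A}\right) = -48 - \frac{6}{A}$)
$U + V{\left(-6 \right)} \left(-120\right) = - \frac{767}{248} + \left(-48 - \frac{6}{-6}\right) \left(-120\right) = - \frac{767}{248} + \left(-48 - -1\right) \left(-120\right) = - \frac{767}{248} + \left(-48 + 1\right) \left(-120\right) = - \frac{767}{248} - -5640 = - \frac{767}{248} + 5640 = \frac{1397953}{248}$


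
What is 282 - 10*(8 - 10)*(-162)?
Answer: -2958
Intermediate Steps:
282 - 10*(8 - 10)*(-162) = 282 - 10*(-2)*(-162) = 282 + 20*(-162) = 282 - 3240 = -2958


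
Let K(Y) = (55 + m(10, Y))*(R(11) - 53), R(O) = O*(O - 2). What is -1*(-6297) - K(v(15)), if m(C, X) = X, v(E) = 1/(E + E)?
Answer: 56482/15 ≈ 3765.5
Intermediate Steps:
v(E) = 1/(2*E)
R(O) = O*(-2 + O)
K(Y) = 2530 + 46*Y (K(Y) = (55 + Y)*(11*(-2 + 11) - 53) = (55 + Y)*(11*9 - 53) = (55 + Y)*(99 - 53) = (55 + Y)*46 = 2530 + 46*Y)
-1*(-6297) - K(v(15)) = -1*(-6297) - (2530 + 46*((½)/15)) = 6297 - (2530 + 46*((½)*(1/15))) = 6297 - (2530 + 46*(1/30)) = 6297 - (2530 + 23/15) = 6297 - 1*37973/15 = 6297 - 37973/15 = 56482/15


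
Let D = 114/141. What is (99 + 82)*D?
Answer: 6878/47 ≈ 146.34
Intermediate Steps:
D = 38/47 (D = 114*(1/141) = 38/47 ≈ 0.80851)
(99 + 82)*D = (99 + 82)*(38/47) = 181*(38/47) = 6878/47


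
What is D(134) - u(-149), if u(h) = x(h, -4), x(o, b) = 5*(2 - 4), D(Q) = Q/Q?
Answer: 11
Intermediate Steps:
D(Q) = 1
x(o, b) = -10 (x(o, b) = 5*(-2) = -10)
u(h) = -10
D(134) - u(-149) = 1 - 1*(-10) = 1 + 10 = 11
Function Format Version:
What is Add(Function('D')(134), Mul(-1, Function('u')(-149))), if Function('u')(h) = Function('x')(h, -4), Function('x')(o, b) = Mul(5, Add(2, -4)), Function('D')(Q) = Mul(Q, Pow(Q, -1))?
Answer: 11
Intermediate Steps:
Function('D')(Q) = 1
Function('x')(o, b) = -10 (Function('x')(o, b) = Mul(5, -2) = -10)
Function('u')(h) = -10
Add(Function('D')(134), Mul(-1, Function('u')(-149))) = Add(1, Mul(-1, -10)) = Add(1, 10) = 11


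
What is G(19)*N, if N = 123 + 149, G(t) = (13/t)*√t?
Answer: 3536*√19/19 ≈ 811.21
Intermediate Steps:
G(t) = 13/√t
N = 272
G(19)*N = (13/√19)*272 = (13*(√19/19))*272 = (13*√19/19)*272 = 3536*√19/19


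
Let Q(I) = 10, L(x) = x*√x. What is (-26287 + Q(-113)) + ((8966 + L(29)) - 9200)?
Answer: -26511 + 29*√29 ≈ -26355.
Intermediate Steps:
L(x) = x^(3/2)
(-26287 + Q(-113)) + ((8966 + L(29)) - 9200) = (-26287 + 10) + ((8966 + 29^(3/2)) - 9200) = -26277 + ((8966 + 29*√29) - 9200) = -26277 + (-234 + 29*√29) = -26511 + 29*√29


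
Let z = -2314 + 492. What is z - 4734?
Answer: -6556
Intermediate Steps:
z = -1822
z - 4734 = -1822 - 4734 = -6556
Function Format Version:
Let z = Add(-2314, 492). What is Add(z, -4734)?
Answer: -6556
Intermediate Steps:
z = -1822
Add(z, -4734) = Add(-1822, -4734) = -6556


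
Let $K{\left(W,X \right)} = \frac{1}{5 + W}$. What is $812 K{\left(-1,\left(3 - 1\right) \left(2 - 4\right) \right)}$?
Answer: $203$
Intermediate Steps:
$812 K{\left(-1,\left(3 - 1\right) \left(2 - 4\right) \right)} = \frac{812}{5 - 1} = \frac{812}{4} = 812 \cdot \frac{1}{4} = 203$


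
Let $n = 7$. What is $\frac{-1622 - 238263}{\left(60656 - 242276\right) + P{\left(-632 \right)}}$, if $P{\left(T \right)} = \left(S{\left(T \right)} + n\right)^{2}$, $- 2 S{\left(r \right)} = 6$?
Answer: $\frac{239885}{181604} \approx 1.3209$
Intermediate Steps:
$S{\left(r \right)} = -3$ ($S{\left(r \right)} = \left(- \frac{1}{2}\right) 6 = -3$)
$P{\left(T \right)} = 16$ ($P{\left(T \right)} = \left(-3 + 7\right)^{2} = 4^{2} = 16$)
$\frac{-1622 - 238263}{\left(60656 - 242276\right) + P{\left(-632 \right)}} = \frac{-1622 - 238263}{\left(60656 - 242276\right) + 16} = - \frac{239885}{\left(60656 - 242276\right) + 16} = - \frac{239885}{-181620 + 16} = - \frac{239885}{-181604} = \left(-239885\right) \left(- \frac{1}{181604}\right) = \frac{239885}{181604}$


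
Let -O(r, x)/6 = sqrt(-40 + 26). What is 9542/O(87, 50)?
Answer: 4771*I*sqrt(14)/42 ≈ 425.03*I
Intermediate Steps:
O(r, x) = -6*I*sqrt(14) (O(r, x) = -6*sqrt(-40 + 26) = -6*I*sqrt(14))
9542/O(87, 50) = 9542/((-6*I*sqrt(14))) = 9542*(I*sqrt(14)/84) = 4771*I*sqrt(14)/42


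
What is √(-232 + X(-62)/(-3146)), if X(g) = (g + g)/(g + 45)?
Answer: I*√1371078254/2431 ≈ 15.232*I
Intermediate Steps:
X(g) = 2*g/(45 + g) (X(g) = (2*g)/(45 + g) = 2*g/(45 + g))
√(-232 + X(-62)/(-3146)) = √(-232 + (2*(-62)/(45 - 62))/(-3146)) = √(-232 + (2*(-62)/(-17))*(-1/3146)) = √(-232 + (2*(-62)*(-1/17))*(-1/3146)) = √(-232 + (124/17)*(-1/3146)) = √(-232 - 62/26741) = √(-6203974/26741) = I*√1371078254/2431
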